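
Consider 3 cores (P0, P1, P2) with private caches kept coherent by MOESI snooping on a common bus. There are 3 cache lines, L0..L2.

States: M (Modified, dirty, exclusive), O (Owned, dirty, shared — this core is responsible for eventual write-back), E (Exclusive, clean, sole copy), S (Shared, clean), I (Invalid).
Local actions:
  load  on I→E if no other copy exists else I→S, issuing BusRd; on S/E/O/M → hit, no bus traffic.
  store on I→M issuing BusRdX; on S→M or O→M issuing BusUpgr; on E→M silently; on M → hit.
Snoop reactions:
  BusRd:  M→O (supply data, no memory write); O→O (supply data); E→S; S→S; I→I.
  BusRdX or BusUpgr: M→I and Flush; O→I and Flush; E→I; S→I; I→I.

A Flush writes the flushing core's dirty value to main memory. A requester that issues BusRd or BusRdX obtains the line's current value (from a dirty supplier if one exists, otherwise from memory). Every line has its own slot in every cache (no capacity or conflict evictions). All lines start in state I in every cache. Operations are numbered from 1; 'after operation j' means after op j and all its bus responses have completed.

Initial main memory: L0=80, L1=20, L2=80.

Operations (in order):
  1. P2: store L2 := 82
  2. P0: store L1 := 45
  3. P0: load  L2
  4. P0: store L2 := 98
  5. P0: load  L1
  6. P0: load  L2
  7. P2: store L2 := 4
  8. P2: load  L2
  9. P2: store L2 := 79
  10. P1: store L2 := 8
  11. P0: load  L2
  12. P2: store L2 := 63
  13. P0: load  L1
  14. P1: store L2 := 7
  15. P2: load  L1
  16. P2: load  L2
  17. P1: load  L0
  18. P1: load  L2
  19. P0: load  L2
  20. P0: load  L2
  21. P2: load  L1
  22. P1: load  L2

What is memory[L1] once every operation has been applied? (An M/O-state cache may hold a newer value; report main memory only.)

step 1: P2: store L2 := 82  ⟶  IIM  (L2)  txn=BusRdX  M[L2]=80
step 2: P0: store L1 := 45  ⟶  MII  (L1)  txn=BusRdX  M[L1]=20
step 3: P0: load  L2  ⟶  SIO  (L2)  txn=BusRd  M[L2]=80
step 4: P0: store L2 := 98  ⟶  MII  (L2)  txn=BusUpgr+Flush  M[L2]=82
step 5: P0: load  L1  ⟶  MII  (L1)  txn=∅  M[L1]=20
step 6: P0: load  L2  ⟶  MII  (L2)  txn=∅  M[L2]=82
step 7: P2: store L2 := 4  ⟶  IIM  (L2)  txn=BusRdX+Flush  M[L2]=98
step 8: P2: load  L2  ⟶  IIM  (L2)  txn=∅  M[L2]=98
step 9: P2: store L2 := 79  ⟶  IIM  (L2)  txn=∅  M[L2]=98
step 10: P1: store L2 := 8  ⟶  IMI  (L2)  txn=BusRdX+Flush  M[L2]=79
step 11: P0: load  L2  ⟶  SOI  (L2)  txn=BusRd  M[L2]=79
step 12: P2: store L2 := 63  ⟶  IIM  (L2)  txn=BusRdX+Flush  M[L2]=8
step 13: P0: load  L1  ⟶  MII  (L1)  txn=∅  M[L1]=20
step 14: P1: store L2 := 7  ⟶  IMI  (L2)  txn=BusRdX+Flush  M[L2]=63
step 15: P2: load  L1  ⟶  OIS  (L1)  txn=BusRd  M[L1]=20
step 16: P2: load  L2  ⟶  IOS  (L2)  txn=BusRd  M[L2]=63
step 17: P1: load  L0  ⟶  IEI  (L0)  txn=BusRd  M[L0]=80
step 18: P1: load  L2  ⟶  IOS  (L2)  txn=∅  M[L2]=63
step 19: P0: load  L2  ⟶  SOS  (L2)  txn=BusRd  M[L2]=63
step 20: P0: load  L2  ⟶  SOS  (L2)  txn=∅  M[L2]=63
step 21: P2: load  L1  ⟶  OIS  (L1)  txn=∅  M[L1]=20
step 22: P1: load  L2  ⟶  SOS  (L2)  txn=∅  M[L2]=63

memory[L1] = 20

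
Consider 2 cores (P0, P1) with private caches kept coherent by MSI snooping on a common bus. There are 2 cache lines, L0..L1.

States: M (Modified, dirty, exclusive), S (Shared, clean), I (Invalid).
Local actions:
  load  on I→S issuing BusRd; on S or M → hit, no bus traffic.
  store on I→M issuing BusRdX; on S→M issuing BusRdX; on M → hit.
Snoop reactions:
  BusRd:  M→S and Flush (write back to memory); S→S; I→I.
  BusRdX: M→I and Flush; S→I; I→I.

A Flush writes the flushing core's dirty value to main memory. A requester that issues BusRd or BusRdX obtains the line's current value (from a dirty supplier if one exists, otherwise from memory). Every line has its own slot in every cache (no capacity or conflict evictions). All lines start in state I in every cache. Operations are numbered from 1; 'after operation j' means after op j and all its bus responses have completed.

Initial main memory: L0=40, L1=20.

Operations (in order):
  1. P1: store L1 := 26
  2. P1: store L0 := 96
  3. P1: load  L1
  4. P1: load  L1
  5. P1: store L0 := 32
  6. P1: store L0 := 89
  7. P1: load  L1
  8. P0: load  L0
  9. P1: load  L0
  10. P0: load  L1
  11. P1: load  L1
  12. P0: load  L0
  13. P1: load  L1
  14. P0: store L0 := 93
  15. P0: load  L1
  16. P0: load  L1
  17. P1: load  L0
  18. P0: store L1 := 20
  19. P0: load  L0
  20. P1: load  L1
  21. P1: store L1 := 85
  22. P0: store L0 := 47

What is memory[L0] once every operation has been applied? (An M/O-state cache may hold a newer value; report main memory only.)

  op1 P1: store L1 := 26 → I/M on L1; bus BusRdX; mem=20
  op2 P1: store L0 := 96 → I/M on L0; bus BusRdX; mem=40
  op3 P1: load  L1 → I/M on L1; bus (none); mem=20
  op4 P1: load  L1 → I/M on L1; bus (none); mem=20
  op5 P1: store L0 := 32 → I/M on L0; bus (none); mem=40
  op6 P1: store L0 := 89 → I/M on L0; bus (none); mem=40
  op7 P1: load  L1 → I/M on L1; bus (none); mem=20
  op8 P0: load  L0 → S/S on L0; bus BusRd Flush; mem=89
  op9 P1: load  L0 → S/S on L0; bus (none); mem=89
  op10 P0: load  L1 → S/S on L1; bus BusRd Flush; mem=26
  op11 P1: load  L1 → S/S on L1; bus (none); mem=26
  op12 P0: load  L0 → S/S on L0; bus (none); mem=89
  op13 P1: load  L1 → S/S on L1; bus (none); mem=26
  op14 P0: store L0 := 93 → M/I on L0; bus BusRdX; mem=89
  op15 P0: load  L1 → S/S on L1; bus (none); mem=26
  op16 P0: load  L1 → S/S on L1; bus (none); mem=26
  op17 P1: load  L0 → S/S on L0; bus BusRd Flush; mem=93
  op18 P0: store L1 := 20 → M/I on L1; bus BusRdX; mem=26
  op19 P0: load  L0 → S/S on L0; bus (none); mem=93
  op20 P1: load  L1 → S/S on L1; bus BusRd Flush; mem=20
  op21 P1: store L1 := 85 → I/M on L1; bus BusRdX; mem=20
  op22 P0: store L0 := 47 → M/I on L0; bus BusRdX; mem=93

memory[L0] = 93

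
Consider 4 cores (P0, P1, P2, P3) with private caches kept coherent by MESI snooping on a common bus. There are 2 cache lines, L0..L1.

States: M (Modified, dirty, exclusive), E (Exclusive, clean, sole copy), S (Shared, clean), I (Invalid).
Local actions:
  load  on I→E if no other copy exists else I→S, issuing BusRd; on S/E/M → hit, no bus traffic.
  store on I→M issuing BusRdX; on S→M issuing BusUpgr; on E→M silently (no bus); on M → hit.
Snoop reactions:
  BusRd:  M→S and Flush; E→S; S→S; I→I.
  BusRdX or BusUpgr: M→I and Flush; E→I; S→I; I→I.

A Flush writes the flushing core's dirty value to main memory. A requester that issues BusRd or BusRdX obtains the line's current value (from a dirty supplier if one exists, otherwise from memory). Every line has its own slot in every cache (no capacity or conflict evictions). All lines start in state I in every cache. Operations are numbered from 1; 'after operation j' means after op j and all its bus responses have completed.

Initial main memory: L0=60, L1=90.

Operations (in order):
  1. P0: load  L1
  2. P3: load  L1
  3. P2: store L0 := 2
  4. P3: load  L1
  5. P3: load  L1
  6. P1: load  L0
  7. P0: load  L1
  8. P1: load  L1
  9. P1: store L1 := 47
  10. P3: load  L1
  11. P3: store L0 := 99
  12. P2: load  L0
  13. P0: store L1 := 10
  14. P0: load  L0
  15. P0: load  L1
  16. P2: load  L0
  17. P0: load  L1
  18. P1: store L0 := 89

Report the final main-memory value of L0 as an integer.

memory[L0] = 99

step 1: P0: load  L1  ⟶  EIII  (L1)  txn=BusRd  M[L1]=90
step 2: P3: load  L1  ⟶  SIIS  (L1)  txn=BusRd  M[L1]=90
step 3: P2: store L0 := 2  ⟶  IIMI  (L0)  txn=BusRdX  M[L0]=60
step 4: P3: load  L1  ⟶  SIIS  (L1)  txn=∅  M[L1]=90
step 5: P3: load  L1  ⟶  SIIS  (L1)  txn=∅  M[L1]=90
step 6: P1: load  L0  ⟶  ISSI  (L0)  txn=BusRd+Flush  M[L0]=2
step 7: P0: load  L1  ⟶  SIIS  (L1)  txn=∅  M[L1]=90
step 8: P1: load  L1  ⟶  SSIS  (L1)  txn=BusRd  M[L1]=90
step 9: P1: store L1 := 47  ⟶  IMII  (L1)  txn=BusUpgr  M[L1]=90
step 10: P3: load  L1  ⟶  ISIS  (L1)  txn=BusRd+Flush  M[L1]=47
step 11: P3: store L0 := 99  ⟶  IIIM  (L0)  txn=BusRdX  M[L0]=2
step 12: P2: load  L0  ⟶  IISS  (L0)  txn=BusRd+Flush  M[L0]=99
step 13: P0: store L1 := 10  ⟶  MIII  (L1)  txn=BusRdX  M[L1]=47
step 14: P0: load  L0  ⟶  SISS  (L0)  txn=BusRd  M[L0]=99
step 15: P0: load  L1  ⟶  MIII  (L1)  txn=∅  M[L1]=47
step 16: P2: load  L0  ⟶  SISS  (L0)  txn=∅  M[L0]=99
step 17: P0: load  L1  ⟶  MIII  (L1)  txn=∅  M[L1]=47
step 18: P1: store L0 := 89  ⟶  IMII  (L0)  txn=BusRdX  M[L0]=99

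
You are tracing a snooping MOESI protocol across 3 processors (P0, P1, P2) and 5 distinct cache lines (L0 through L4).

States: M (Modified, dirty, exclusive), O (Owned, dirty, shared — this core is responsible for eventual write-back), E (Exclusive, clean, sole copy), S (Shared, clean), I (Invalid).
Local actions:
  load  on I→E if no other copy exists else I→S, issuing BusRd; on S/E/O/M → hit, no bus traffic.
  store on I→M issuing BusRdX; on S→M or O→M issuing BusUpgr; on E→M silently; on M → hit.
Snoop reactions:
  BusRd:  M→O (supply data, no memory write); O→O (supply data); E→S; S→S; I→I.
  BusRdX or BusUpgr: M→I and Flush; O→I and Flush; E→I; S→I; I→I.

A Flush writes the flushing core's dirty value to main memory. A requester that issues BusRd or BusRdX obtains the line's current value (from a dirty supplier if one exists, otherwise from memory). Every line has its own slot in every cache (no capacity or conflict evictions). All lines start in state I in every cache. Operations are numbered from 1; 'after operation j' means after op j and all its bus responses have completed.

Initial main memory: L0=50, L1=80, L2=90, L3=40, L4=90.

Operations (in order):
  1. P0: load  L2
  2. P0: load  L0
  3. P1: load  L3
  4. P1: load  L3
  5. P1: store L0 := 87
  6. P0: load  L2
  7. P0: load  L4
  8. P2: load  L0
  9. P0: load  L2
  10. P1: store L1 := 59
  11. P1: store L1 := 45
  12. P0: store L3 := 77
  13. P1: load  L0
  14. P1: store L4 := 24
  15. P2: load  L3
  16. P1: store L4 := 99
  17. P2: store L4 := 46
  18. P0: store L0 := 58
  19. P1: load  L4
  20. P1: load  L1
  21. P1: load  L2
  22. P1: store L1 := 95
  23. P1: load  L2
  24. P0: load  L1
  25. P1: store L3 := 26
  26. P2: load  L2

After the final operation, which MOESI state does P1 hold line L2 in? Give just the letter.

state = S

1. P0: load  L2  bus=[BusRd]  L2: P0=E P1=I P2=I  mem[L2]=90
2. P0: load  L0  bus=[BusRd]  L0: P0=E P1=I P2=I  mem[L0]=50
3. P1: load  L3  bus=[BusRd]  L3: P0=I P1=E P2=I  mem[L3]=40
4. P1: load  L3  bus=[-]  L3: P0=I P1=E P2=I  mem[L3]=40
5. P1: store L0 := 87  bus=[BusRdX]  L0: P0=I P1=M P2=I  mem[L0]=50
6. P0: load  L2  bus=[-]  L2: P0=E P1=I P2=I  mem[L2]=90
7. P0: load  L4  bus=[BusRd]  L4: P0=E P1=I P2=I  mem[L4]=90
8. P2: load  L0  bus=[BusRd]  L0: P0=I P1=O P2=S  mem[L0]=50
9. P0: load  L2  bus=[-]  L2: P0=E P1=I P2=I  mem[L2]=90
10. P1: store L1 := 59  bus=[BusRdX]  L1: P0=I P1=M P2=I  mem[L1]=80
11. P1: store L1 := 45  bus=[-]  L1: P0=I P1=M P2=I  mem[L1]=80
12. P0: store L3 := 77  bus=[BusRdX]  L3: P0=M P1=I P2=I  mem[L3]=40
13. P1: load  L0  bus=[-]  L0: P0=I P1=O P2=S  mem[L0]=50
14. P1: store L4 := 24  bus=[BusRdX]  L4: P0=I P1=M P2=I  mem[L4]=90
15. P2: load  L3  bus=[BusRd]  L3: P0=O P1=I P2=S  mem[L3]=40
16. P1: store L4 := 99  bus=[-]  L4: P0=I P1=M P2=I  mem[L4]=90
17. P2: store L4 := 46  bus=[BusRdX,Flush]  L4: P0=I P1=I P2=M  mem[L4]=99
18. P0: store L0 := 58  bus=[BusRdX,Flush]  L0: P0=M P1=I P2=I  mem[L0]=87
19. P1: load  L4  bus=[BusRd]  L4: P0=I P1=S P2=O  mem[L4]=99
20. P1: load  L1  bus=[-]  L1: P0=I P1=M P2=I  mem[L1]=80
21. P1: load  L2  bus=[BusRd]  L2: P0=S P1=S P2=I  mem[L2]=90
22. P1: store L1 := 95  bus=[-]  L1: P0=I P1=M P2=I  mem[L1]=80
23. P1: load  L2  bus=[-]  L2: P0=S P1=S P2=I  mem[L2]=90
24. P0: load  L1  bus=[BusRd]  L1: P0=S P1=O P2=I  mem[L1]=80
25. P1: store L3 := 26  bus=[BusRdX,Flush]  L3: P0=I P1=M P2=I  mem[L3]=77
26. P2: load  L2  bus=[BusRd]  L2: P0=S P1=S P2=S  mem[L2]=90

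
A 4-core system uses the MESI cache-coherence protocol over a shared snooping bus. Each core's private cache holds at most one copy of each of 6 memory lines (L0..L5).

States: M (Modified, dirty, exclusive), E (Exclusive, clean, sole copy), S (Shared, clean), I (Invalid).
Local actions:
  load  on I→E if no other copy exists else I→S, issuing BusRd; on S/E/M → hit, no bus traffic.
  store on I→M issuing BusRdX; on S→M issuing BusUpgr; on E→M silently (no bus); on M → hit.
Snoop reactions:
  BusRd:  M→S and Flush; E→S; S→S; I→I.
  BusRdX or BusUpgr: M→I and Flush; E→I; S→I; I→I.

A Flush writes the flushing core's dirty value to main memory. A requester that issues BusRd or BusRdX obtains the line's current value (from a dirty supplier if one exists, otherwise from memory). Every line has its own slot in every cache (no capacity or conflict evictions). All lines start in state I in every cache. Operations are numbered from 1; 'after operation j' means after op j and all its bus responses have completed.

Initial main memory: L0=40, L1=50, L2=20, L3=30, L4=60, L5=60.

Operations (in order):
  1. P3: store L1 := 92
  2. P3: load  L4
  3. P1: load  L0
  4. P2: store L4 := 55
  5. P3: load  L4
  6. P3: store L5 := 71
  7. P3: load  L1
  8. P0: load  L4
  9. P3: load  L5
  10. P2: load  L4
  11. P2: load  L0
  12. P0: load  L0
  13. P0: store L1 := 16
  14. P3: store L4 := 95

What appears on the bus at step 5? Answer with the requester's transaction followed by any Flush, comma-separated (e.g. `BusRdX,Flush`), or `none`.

bus = BusRd,Flush

step 1: P3: store L1 := 92  ⟶  IIIM  (L1)  txn=BusRdX  M[L1]=50
step 2: P3: load  L4  ⟶  IIIE  (L4)  txn=BusRd  M[L4]=60
step 3: P1: load  L0  ⟶  IEII  (L0)  txn=BusRd  M[L0]=40
step 4: P2: store L4 := 55  ⟶  IIMI  (L4)  txn=BusRdX  M[L4]=60
step 5: P3: load  L4  ⟶  IISS  (L4)  txn=BusRd+Flush  M[L4]=55
step 6: P3: store L5 := 71  ⟶  IIIM  (L5)  txn=BusRdX  M[L5]=60
step 7: P3: load  L1  ⟶  IIIM  (L1)  txn=∅  M[L1]=50
step 8: P0: load  L4  ⟶  SISS  (L4)  txn=BusRd  M[L4]=55
step 9: P3: load  L5  ⟶  IIIM  (L5)  txn=∅  M[L5]=60
step 10: P2: load  L4  ⟶  SISS  (L4)  txn=∅  M[L4]=55
step 11: P2: load  L0  ⟶  ISSI  (L0)  txn=BusRd  M[L0]=40
step 12: P0: load  L0  ⟶  SSSI  (L0)  txn=BusRd  M[L0]=40
step 13: P0: store L1 := 16  ⟶  MIII  (L1)  txn=BusRdX+Flush  M[L1]=92
step 14: P3: store L4 := 95  ⟶  IIIM  (L4)  txn=BusUpgr  M[L4]=55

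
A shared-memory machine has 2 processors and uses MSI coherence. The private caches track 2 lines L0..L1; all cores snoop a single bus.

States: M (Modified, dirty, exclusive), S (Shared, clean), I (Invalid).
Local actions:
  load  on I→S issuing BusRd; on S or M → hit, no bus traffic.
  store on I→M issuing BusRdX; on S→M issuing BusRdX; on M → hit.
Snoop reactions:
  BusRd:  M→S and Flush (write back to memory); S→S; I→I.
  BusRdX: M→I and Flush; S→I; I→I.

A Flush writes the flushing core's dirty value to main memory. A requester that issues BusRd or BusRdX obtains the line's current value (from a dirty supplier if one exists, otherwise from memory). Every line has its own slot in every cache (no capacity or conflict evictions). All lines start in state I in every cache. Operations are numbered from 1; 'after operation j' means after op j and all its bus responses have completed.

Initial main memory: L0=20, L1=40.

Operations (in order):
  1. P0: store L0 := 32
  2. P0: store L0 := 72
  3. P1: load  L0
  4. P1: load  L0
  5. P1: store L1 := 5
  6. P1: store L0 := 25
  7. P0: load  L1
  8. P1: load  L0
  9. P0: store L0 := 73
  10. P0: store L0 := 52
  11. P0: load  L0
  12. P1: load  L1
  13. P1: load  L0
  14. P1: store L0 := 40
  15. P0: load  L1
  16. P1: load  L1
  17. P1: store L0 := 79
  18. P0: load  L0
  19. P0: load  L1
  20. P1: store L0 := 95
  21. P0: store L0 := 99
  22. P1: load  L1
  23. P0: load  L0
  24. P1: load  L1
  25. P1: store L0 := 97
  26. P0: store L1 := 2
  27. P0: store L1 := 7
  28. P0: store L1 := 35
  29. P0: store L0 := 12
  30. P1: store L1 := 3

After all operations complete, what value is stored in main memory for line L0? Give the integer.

memory[L0] = 97

step 1: P0: store L0 := 32  ⟶  MI  (L0)  txn=BusRdX  M[L0]=20
step 2: P0: store L0 := 72  ⟶  MI  (L0)  txn=∅  M[L0]=20
step 3: P1: load  L0  ⟶  SS  (L0)  txn=BusRd+Flush  M[L0]=72
step 4: P1: load  L0  ⟶  SS  (L0)  txn=∅  M[L0]=72
step 5: P1: store L1 := 5  ⟶  IM  (L1)  txn=BusRdX  M[L1]=40
step 6: P1: store L0 := 25  ⟶  IM  (L0)  txn=BusRdX  M[L0]=72
step 7: P0: load  L1  ⟶  SS  (L1)  txn=BusRd+Flush  M[L1]=5
step 8: P1: load  L0  ⟶  IM  (L0)  txn=∅  M[L0]=72
step 9: P0: store L0 := 73  ⟶  MI  (L0)  txn=BusRdX+Flush  M[L0]=25
step 10: P0: store L0 := 52  ⟶  MI  (L0)  txn=∅  M[L0]=25
step 11: P0: load  L0  ⟶  MI  (L0)  txn=∅  M[L0]=25
step 12: P1: load  L1  ⟶  SS  (L1)  txn=∅  M[L1]=5
step 13: P1: load  L0  ⟶  SS  (L0)  txn=BusRd+Flush  M[L0]=52
step 14: P1: store L0 := 40  ⟶  IM  (L0)  txn=BusRdX  M[L0]=52
step 15: P0: load  L1  ⟶  SS  (L1)  txn=∅  M[L1]=5
step 16: P1: load  L1  ⟶  SS  (L1)  txn=∅  M[L1]=5
step 17: P1: store L0 := 79  ⟶  IM  (L0)  txn=∅  M[L0]=52
step 18: P0: load  L0  ⟶  SS  (L0)  txn=BusRd+Flush  M[L0]=79
step 19: P0: load  L1  ⟶  SS  (L1)  txn=∅  M[L1]=5
step 20: P1: store L0 := 95  ⟶  IM  (L0)  txn=BusRdX  M[L0]=79
step 21: P0: store L0 := 99  ⟶  MI  (L0)  txn=BusRdX+Flush  M[L0]=95
step 22: P1: load  L1  ⟶  SS  (L1)  txn=∅  M[L1]=5
step 23: P0: load  L0  ⟶  MI  (L0)  txn=∅  M[L0]=95
step 24: P1: load  L1  ⟶  SS  (L1)  txn=∅  M[L1]=5
step 25: P1: store L0 := 97  ⟶  IM  (L0)  txn=BusRdX+Flush  M[L0]=99
step 26: P0: store L1 := 2  ⟶  MI  (L1)  txn=BusRdX  M[L1]=5
step 27: P0: store L1 := 7  ⟶  MI  (L1)  txn=∅  M[L1]=5
step 28: P0: store L1 := 35  ⟶  MI  (L1)  txn=∅  M[L1]=5
step 29: P0: store L0 := 12  ⟶  MI  (L0)  txn=BusRdX+Flush  M[L0]=97
step 30: P1: store L1 := 3  ⟶  IM  (L1)  txn=BusRdX+Flush  M[L1]=35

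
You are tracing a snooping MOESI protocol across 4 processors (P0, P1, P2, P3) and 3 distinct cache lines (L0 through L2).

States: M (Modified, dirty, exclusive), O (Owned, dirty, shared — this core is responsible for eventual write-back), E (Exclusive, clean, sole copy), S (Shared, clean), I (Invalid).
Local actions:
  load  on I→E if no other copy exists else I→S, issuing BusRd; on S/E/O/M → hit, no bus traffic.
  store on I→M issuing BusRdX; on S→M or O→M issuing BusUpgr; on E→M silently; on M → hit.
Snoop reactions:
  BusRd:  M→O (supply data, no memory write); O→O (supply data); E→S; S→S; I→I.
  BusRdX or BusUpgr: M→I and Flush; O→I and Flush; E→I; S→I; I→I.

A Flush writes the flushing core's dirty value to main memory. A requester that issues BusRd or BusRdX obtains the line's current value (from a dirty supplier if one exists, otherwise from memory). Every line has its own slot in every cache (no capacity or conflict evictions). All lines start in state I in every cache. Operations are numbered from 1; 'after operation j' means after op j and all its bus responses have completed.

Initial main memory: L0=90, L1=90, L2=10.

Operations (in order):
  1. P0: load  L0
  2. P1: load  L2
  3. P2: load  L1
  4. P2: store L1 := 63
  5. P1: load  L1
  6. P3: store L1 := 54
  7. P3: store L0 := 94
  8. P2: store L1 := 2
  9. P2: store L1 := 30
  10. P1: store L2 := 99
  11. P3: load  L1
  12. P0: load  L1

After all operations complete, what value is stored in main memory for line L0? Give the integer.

memory[L0] = 90

step 1: P0: load  L0  ⟶  EIII  (L0)  txn=BusRd  M[L0]=90
step 2: P1: load  L2  ⟶  IEII  (L2)  txn=BusRd  M[L2]=10
step 3: P2: load  L1  ⟶  IIEI  (L1)  txn=BusRd  M[L1]=90
step 4: P2: store L1 := 63  ⟶  IIMI  (L1)  txn=∅  M[L1]=90
step 5: P1: load  L1  ⟶  ISOI  (L1)  txn=BusRd  M[L1]=90
step 6: P3: store L1 := 54  ⟶  IIIM  (L1)  txn=BusRdX+Flush  M[L1]=63
step 7: P3: store L0 := 94  ⟶  IIIM  (L0)  txn=BusRdX  M[L0]=90
step 8: P2: store L1 := 2  ⟶  IIMI  (L1)  txn=BusRdX+Flush  M[L1]=54
step 9: P2: store L1 := 30  ⟶  IIMI  (L1)  txn=∅  M[L1]=54
step 10: P1: store L2 := 99  ⟶  IMII  (L2)  txn=∅  M[L2]=10
step 11: P3: load  L1  ⟶  IIOS  (L1)  txn=BusRd  M[L1]=54
step 12: P0: load  L1  ⟶  SIOS  (L1)  txn=BusRd  M[L1]=54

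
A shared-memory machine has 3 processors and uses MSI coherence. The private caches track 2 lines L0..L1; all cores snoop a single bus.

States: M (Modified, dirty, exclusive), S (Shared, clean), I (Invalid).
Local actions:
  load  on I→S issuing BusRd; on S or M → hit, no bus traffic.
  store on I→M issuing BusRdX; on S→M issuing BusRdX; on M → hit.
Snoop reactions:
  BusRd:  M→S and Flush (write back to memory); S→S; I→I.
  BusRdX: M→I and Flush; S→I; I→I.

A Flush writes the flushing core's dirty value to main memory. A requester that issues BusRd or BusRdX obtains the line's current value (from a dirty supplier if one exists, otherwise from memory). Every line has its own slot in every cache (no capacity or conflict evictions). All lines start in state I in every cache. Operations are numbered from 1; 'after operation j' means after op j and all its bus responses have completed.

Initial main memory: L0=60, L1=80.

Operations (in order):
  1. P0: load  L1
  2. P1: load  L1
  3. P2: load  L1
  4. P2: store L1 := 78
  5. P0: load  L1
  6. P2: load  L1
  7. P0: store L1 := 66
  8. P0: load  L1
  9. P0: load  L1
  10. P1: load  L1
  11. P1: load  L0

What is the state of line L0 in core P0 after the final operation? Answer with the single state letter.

1. P0: load  L1  bus=[BusRd]  L1: P0=S P1=I P2=I  mem[L1]=80
2. P1: load  L1  bus=[BusRd]  L1: P0=S P1=S P2=I  mem[L1]=80
3. P2: load  L1  bus=[BusRd]  L1: P0=S P1=S P2=S  mem[L1]=80
4. P2: store L1 := 78  bus=[BusRdX]  L1: P0=I P1=I P2=M  mem[L1]=80
5. P0: load  L1  bus=[BusRd,Flush]  L1: P0=S P1=I P2=S  mem[L1]=78
6. P2: load  L1  bus=[-]  L1: P0=S P1=I P2=S  mem[L1]=78
7. P0: store L1 := 66  bus=[BusRdX]  L1: P0=M P1=I P2=I  mem[L1]=78
8. P0: load  L1  bus=[-]  L1: P0=M P1=I P2=I  mem[L1]=78
9. P0: load  L1  bus=[-]  L1: P0=M P1=I P2=I  mem[L1]=78
10. P1: load  L1  bus=[BusRd,Flush]  L1: P0=S P1=S P2=I  mem[L1]=66
11. P1: load  L0  bus=[BusRd]  L0: P0=I P1=S P2=I  mem[L0]=60

state = I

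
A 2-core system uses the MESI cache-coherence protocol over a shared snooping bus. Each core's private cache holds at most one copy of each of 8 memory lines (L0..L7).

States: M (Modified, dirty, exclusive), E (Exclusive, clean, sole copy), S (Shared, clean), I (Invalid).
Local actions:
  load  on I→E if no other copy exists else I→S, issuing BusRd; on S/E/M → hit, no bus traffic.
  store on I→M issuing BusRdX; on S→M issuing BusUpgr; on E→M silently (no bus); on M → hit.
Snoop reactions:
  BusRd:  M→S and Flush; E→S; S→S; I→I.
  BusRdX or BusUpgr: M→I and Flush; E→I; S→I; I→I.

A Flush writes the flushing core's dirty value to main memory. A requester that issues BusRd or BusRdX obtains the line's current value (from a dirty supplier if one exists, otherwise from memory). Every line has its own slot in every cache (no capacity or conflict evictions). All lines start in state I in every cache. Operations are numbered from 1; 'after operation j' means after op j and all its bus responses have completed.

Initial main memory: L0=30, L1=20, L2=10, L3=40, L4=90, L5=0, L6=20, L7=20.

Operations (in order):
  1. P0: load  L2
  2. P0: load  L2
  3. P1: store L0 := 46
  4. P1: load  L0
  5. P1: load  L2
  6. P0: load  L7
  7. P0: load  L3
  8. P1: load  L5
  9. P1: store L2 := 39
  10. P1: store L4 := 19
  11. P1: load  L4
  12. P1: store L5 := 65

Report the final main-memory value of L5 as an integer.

[1] P0: load  L2 | P0:E(10), P1:I | bus: BusRd
[2] P0: load  L2 | P0:E(10), P1:I | bus: none
[3] P1: store L0 := 46 | P0:I, P1:M(46) | bus: BusRdX
[4] P1: load  L0 | P0:I, P1:M(46) | bus: none
[5] P1: load  L2 | P0:S(10), P1:S(10) | bus: BusRd
[6] P0: load  L7 | P0:E(20), P1:I | bus: BusRd
[7] P0: load  L3 | P0:E(40), P1:I | bus: BusRd
[8] P1: load  L5 | P0:I, P1:E(0) | bus: BusRd
[9] P1: store L2 := 39 | P0:I, P1:M(39) | bus: BusUpgr
[10] P1: store L4 := 19 | P0:I, P1:M(19) | bus: BusRdX
[11] P1: load  L4 | P0:I, P1:M(19) | bus: none
[12] P1: store L5 := 65 | P0:I, P1:M(65) | bus: none

memory[L5] = 0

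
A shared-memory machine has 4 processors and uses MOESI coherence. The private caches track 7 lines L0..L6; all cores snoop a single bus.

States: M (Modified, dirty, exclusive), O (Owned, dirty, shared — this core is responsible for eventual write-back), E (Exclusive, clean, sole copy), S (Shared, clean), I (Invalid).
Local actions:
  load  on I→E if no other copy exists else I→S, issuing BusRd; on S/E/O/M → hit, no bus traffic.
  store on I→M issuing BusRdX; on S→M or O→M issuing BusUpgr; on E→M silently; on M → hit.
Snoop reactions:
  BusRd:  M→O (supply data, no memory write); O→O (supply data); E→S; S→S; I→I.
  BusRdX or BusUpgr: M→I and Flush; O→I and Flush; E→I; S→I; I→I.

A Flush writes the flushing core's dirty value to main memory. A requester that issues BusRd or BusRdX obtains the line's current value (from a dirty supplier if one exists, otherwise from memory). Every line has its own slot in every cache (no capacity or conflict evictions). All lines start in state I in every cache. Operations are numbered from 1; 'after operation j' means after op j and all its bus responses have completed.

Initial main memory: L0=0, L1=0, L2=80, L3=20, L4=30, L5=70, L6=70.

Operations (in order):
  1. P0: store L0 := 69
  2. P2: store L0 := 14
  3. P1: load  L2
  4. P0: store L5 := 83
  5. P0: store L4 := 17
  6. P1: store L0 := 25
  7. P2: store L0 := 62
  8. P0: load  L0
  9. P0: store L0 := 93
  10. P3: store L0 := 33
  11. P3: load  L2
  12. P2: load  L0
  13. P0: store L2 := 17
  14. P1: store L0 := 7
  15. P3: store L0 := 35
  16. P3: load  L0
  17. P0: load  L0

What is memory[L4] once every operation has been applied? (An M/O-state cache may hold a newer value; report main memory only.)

memory[L4] = 30

1. P0: store L0 := 69  bus=[BusRdX]  L0: P0=M P1=I P2=I P3=I  mem[L0]=0
2. P2: store L0 := 14  bus=[BusRdX,Flush]  L0: P0=I P1=I P2=M P3=I  mem[L0]=69
3. P1: load  L2  bus=[BusRd]  L2: P0=I P1=E P2=I P3=I  mem[L2]=80
4. P0: store L5 := 83  bus=[BusRdX]  L5: P0=M P1=I P2=I P3=I  mem[L5]=70
5. P0: store L4 := 17  bus=[BusRdX]  L4: P0=M P1=I P2=I P3=I  mem[L4]=30
6. P1: store L0 := 25  bus=[BusRdX,Flush]  L0: P0=I P1=M P2=I P3=I  mem[L0]=14
7. P2: store L0 := 62  bus=[BusRdX,Flush]  L0: P0=I P1=I P2=M P3=I  mem[L0]=25
8. P0: load  L0  bus=[BusRd]  L0: P0=S P1=I P2=O P3=I  mem[L0]=25
9. P0: store L0 := 93  bus=[BusUpgr,Flush]  L0: P0=M P1=I P2=I P3=I  mem[L0]=62
10. P3: store L0 := 33  bus=[BusRdX,Flush]  L0: P0=I P1=I P2=I P3=M  mem[L0]=93
11. P3: load  L2  bus=[BusRd]  L2: P0=I P1=S P2=I P3=S  mem[L2]=80
12. P2: load  L0  bus=[BusRd]  L0: P0=I P1=I P2=S P3=O  mem[L0]=93
13. P0: store L2 := 17  bus=[BusRdX]  L2: P0=M P1=I P2=I P3=I  mem[L2]=80
14. P1: store L0 := 7  bus=[BusRdX,Flush]  L0: P0=I P1=M P2=I P3=I  mem[L0]=33
15. P3: store L0 := 35  bus=[BusRdX,Flush]  L0: P0=I P1=I P2=I P3=M  mem[L0]=7
16. P3: load  L0  bus=[-]  L0: P0=I P1=I P2=I P3=M  mem[L0]=7
17. P0: load  L0  bus=[BusRd]  L0: P0=S P1=I P2=I P3=O  mem[L0]=7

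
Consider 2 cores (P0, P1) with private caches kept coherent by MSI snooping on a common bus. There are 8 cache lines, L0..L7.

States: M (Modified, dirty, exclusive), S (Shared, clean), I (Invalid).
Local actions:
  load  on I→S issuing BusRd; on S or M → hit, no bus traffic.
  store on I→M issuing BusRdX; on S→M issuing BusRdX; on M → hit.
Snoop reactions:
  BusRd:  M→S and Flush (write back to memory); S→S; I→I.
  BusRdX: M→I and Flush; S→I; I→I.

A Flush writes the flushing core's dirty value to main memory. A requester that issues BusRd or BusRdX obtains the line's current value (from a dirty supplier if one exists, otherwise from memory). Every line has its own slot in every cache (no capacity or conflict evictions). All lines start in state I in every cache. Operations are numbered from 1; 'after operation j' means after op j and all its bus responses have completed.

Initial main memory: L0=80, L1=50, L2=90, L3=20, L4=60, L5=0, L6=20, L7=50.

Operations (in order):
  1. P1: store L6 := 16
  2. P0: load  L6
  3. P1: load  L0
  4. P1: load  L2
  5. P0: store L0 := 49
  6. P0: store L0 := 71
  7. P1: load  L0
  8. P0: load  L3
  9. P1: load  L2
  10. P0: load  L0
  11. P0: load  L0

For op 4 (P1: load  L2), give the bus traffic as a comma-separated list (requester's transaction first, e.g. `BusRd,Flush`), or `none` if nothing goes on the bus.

bus = BusRd

1. P1: store L6 := 16  bus=[BusRdX]  L6: P0=I P1=M  mem[L6]=20
2. P0: load  L6  bus=[BusRd,Flush]  L6: P0=S P1=S  mem[L6]=16
3. P1: load  L0  bus=[BusRd]  L0: P0=I P1=S  mem[L0]=80
4. P1: load  L2  bus=[BusRd]  L2: P0=I P1=S  mem[L2]=90
5. P0: store L0 := 49  bus=[BusRdX]  L0: P0=M P1=I  mem[L0]=80
6. P0: store L0 := 71  bus=[-]  L0: P0=M P1=I  mem[L0]=80
7. P1: load  L0  bus=[BusRd,Flush]  L0: P0=S P1=S  mem[L0]=71
8. P0: load  L3  bus=[BusRd]  L3: P0=S P1=I  mem[L3]=20
9. P1: load  L2  bus=[-]  L2: P0=I P1=S  mem[L2]=90
10. P0: load  L0  bus=[-]  L0: P0=S P1=S  mem[L0]=71
11. P0: load  L0  bus=[-]  L0: P0=S P1=S  mem[L0]=71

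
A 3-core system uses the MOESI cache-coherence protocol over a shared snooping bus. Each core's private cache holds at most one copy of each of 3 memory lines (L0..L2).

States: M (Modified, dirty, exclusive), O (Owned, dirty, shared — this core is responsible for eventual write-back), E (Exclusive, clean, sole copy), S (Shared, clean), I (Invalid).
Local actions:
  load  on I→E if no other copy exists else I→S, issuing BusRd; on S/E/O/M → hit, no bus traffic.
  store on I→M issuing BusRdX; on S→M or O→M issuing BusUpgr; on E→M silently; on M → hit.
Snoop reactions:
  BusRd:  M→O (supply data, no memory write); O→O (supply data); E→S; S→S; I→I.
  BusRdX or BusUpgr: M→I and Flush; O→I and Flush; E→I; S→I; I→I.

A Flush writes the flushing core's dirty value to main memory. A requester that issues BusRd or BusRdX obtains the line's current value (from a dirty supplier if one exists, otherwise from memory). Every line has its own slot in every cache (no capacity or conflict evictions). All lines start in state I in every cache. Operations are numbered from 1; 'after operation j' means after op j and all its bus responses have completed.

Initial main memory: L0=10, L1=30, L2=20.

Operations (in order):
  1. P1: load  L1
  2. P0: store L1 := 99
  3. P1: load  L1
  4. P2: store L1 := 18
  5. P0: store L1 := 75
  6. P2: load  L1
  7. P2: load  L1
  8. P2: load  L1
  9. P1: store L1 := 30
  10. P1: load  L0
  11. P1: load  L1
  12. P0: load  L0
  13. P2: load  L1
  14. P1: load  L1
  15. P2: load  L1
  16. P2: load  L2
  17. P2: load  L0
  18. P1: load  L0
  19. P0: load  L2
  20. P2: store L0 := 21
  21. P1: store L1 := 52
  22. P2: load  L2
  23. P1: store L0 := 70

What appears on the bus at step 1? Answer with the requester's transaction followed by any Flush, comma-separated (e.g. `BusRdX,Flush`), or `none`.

1. P1: load  L1  bus=[BusRd]  L1: P0=I P1=E P2=I  mem[L1]=30
2. P0: store L1 := 99  bus=[BusRdX]  L1: P0=M P1=I P2=I  mem[L1]=30
3. P1: load  L1  bus=[BusRd]  L1: P0=O P1=S P2=I  mem[L1]=30
4. P2: store L1 := 18  bus=[BusRdX,Flush]  L1: P0=I P1=I P2=M  mem[L1]=99
5. P0: store L1 := 75  bus=[BusRdX,Flush]  L1: P0=M P1=I P2=I  mem[L1]=18
6. P2: load  L1  bus=[BusRd]  L1: P0=O P1=I P2=S  mem[L1]=18
7. P2: load  L1  bus=[-]  L1: P0=O P1=I P2=S  mem[L1]=18
8. P2: load  L1  bus=[-]  L1: P0=O P1=I P2=S  mem[L1]=18
9. P1: store L1 := 30  bus=[BusRdX,Flush]  L1: P0=I P1=M P2=I  mem[L1]=75
10. P1: load  L0  bus=[BusRd]  L0: P0=I P1=E P2=I  mem[L0]=10
11. P1: load  L1  bus=[-]  L1: P0=I P1=M P2=I  mem[L1]=75
12. P0: load  L0  bus=[BusRd]  L0: P0=S P1=S P2=I  mem[L0]=10
13. P2: load  L1  bus=[BusRd]  L1: P0=I P1=O P2=S  mem[L1]=75
14. P1: load  L1  bus=[-]  L1: P0=I P1=O P2=S  mem[L1]=75
15. P2: load  L1  bus=[-]  L1: P0=I P1=O P2=S  mem[L1]=75
16. P2: load  L2  bus=[BusRd]  L2: P0=I P1=I P2=E  mem[L2]=20
17. P2: load  L0  bus=[BusRd]  L0: P0=S P1=S P2=S  mem[L0]=10
18. P1: load  L0  bus=[-]  L0: P0=S P1=S P2=S  mem[L0]=10
19. P0: load  L2  bus=[BusRd]  L2: P0=S P1=I P2=S  mem[L2]=20
20. P2: store L0 := 21  bus=[BusUpgr]  L0: P0=I P1=I P2=M  mem[L0]=10
21. P1: store L1 := 52  bus=[BusUpgr]  L1: P0=I P1=M P2=I  mem[L1]=75
22. P2: load  L2  bus=[-]  L2: P0=S P1=I P2=S  mem[L2]=20
23. P1: store L0 := 70  bus=[BusRdX,Flush]  L0: P0=I P1=M P2=I  mem[L0]=21

bus = BusRd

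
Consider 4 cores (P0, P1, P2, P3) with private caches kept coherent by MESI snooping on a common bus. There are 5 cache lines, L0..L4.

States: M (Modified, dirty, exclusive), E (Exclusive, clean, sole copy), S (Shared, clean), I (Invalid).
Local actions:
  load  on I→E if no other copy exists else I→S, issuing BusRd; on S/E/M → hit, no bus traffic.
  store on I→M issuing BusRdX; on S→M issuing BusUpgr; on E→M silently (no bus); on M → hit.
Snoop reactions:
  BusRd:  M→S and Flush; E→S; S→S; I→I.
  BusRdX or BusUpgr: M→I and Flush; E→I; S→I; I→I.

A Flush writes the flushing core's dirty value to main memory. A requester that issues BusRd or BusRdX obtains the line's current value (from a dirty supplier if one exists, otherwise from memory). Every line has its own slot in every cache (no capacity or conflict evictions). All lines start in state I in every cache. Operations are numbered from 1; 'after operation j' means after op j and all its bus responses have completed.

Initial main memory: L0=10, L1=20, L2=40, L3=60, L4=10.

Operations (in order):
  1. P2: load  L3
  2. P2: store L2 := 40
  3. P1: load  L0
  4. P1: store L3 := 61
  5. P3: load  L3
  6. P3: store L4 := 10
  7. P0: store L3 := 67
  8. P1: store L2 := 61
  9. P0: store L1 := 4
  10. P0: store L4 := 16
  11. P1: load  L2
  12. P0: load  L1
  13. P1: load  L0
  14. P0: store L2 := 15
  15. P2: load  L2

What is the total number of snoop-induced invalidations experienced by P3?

invalidations = 2

[1] P2: load  L3 | P0:I, P1:I, P2:E(60), P3:I | bus: BusRd
[2] P2: store L2 := 40 | P0:I, P1:I, P2:M(40), P3:I | bus: BusRdX
[3] P1: load  L0 | P0:I, P1:E(10), P2:I, P3:I | bus: BusRd
[4] P1: store L3 := 61 | P0:I, P1:M(61), P2:I, P3:I | bus: BusRdX
[5] P3: load  L3 | P0:I, P1:S(61), P2:I, P3:S(61) | bus: BusRd,Flush
[6] P3: store L4 := 10 | P0:I, P1:I, P2:I, P3:M(10) | bus: BusRdX
[7] P0: store L3 := 67 | P0:M(67), P1:I, P2:I, P3:I | bus: BusRdX
[8] P1: store L2 := 61 | P0:I, P1:M(61), P2:I, P3:I | bus: BusRdX,Flush
[9] P0: store L1 := 4 | P0:M(4), P1:I, P2:I, P3:I | bus: BusRdX
[10] P0: store L4 := 16 | P0:M(16), P1:I, P2:I, P3:I | bus: BusRdX,Flush
[11] P1: load  L2 | P0:I, P1:M(61), P2:I, P3:I | bus: none
[12] P0: load  L1 | P0:M(4), P1:I, P2:I, P3:I | bus: none
[13] P1: load  L0 | P0:I, P1:E(10), P2:I, P3:I | bus: none
[14] P0: store L2 := 15 | P0:M(15), P1:I, P2:I, P3:I | bus: BusRdX,Flush
[15] P2: load  L2 | P0:S(15), P1:I, P2:S(15), P3:I | bus: BusRd,Flush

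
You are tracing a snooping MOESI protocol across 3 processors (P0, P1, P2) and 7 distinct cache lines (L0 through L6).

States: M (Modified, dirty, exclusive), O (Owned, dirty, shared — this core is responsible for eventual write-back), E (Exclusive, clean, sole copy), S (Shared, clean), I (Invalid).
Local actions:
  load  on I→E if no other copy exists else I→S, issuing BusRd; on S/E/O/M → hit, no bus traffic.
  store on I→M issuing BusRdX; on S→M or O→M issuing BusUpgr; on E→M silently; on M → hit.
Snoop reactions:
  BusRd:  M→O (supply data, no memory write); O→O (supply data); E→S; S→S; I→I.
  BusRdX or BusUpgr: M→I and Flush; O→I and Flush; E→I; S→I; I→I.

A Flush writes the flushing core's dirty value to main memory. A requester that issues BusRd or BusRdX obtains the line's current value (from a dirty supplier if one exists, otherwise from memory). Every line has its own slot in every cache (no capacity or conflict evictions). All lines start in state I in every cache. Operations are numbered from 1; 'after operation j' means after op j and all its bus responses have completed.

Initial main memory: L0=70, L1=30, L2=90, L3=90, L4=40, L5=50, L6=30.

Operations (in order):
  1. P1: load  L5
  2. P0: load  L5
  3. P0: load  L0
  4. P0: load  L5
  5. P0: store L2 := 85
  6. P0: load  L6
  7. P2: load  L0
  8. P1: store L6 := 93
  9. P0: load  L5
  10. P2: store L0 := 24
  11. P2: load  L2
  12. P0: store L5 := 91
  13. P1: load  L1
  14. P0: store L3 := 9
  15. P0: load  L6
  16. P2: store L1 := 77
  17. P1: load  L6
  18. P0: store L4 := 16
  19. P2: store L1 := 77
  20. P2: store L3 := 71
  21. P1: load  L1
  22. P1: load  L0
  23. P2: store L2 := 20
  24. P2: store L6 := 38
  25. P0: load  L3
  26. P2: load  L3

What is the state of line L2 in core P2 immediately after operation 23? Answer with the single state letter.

state = M

1. P1: load  L5  bus=[BusRd]  L5: P0=I P1=E P2=I  mem[L5]=50
2. P0: load  L5  bus=[BusRd]  L5: P0=S P1=S P2=I  mem[L5]=50
3. P0: load  L0  bus=[BusRd]  L0: P0=E P1=I P2=I  mem[L0]=70
4. P0: load  L5  bus=[-]  L5: P0=S P1=S P2=I  mem[L5]=50
5. P0: store L2 := 85  bus=[BusRdX]  L2: P0=M P1=I P2=I  mem[L2]=90
6. P0: load  L6  bus=[BusRd]  L6: P0=E P1=I P2=I  mem[L6]=30
7. P2: load  L0  bus=[BusRd]  L0: P0=S P1=I P2=S  mem[L0]=70
8. P1: store L6 := 93  bus=[BusRdX]  L6: P0=I P1=M P2=I  mem[L6]=30
9. P0: load  L5  bus=[-]  L5: P0=S P1=S P2=I  mem[L5]=50
10. P2: store L0 := 24  bus=[BusUpgr]  L0: P0=I P1=I P2=M  mem[L0]=70
11. P2: load  L2  bus=[BusRd]  L2: P0=O P1=I P2=S  mem[L2]=90
12. P0: store L5 := 91  bus=[BusUpgr]  L5: P0=M P1=I P2=I  mem[L5]=50
13. P1: load  L1  bus=[BusRd]  L1: P0=I P1=E P2=I  mem[L1]=30
14. P0: store L3 := 9  bus=[BusRdX]  L3: P0=M P1=I P2=I  mem[L3]=90
15. P0: load  L6  bus=[BusRd]  L6: P0=S P1=O P2=I  mem[L6]=30
16. P2: store L1 := 77  bus=[BusRdX]  L1: P0=I P1=I P2=M  mem[L1]=30
17. P1: load  L6  bus=[-]  L6: P0=S P1=O P2=I  mem[L6]=30
18. P0: store L4 := 16  bus=[BusRdX]  L4: P0=M P1=I P2=I  mem[L4]=40
19. P2: store L1 := 77  bus=[-]  L1: P0=I P1=I P2=M  mem[L1]=30
20. P2: store L3 := 71  bus=[BusRdX,Flush]  L3: P0=I P1=I P2=M  mem[L3]=9
21. P1: load  L1  bus=[BusRd]  L1: P0=I P1=S P2=O  mem[L1]=30
22. P1: load  L0  bus=[BusRd]  L0: P0=I P1=S P2=O  mem[L0]=70
23. P2: store L2 := 20  bus=[BusUpgr,Flush]  L2: P0=I P1=I P2=M  mem[L2]=85
24. P2: store L6 := 38  bus=[BusRdX,Flush]  L6: P0=I P1=I P2=M  mem[L6]=93
25. P0: load  L3  bus=[BusRd]  L3: P0=S P1=I P2=O  mem[L3]=9
26. P2: load  L3  bus=[-]  L3: P0=S P1=I P2=O  mem[L3]=9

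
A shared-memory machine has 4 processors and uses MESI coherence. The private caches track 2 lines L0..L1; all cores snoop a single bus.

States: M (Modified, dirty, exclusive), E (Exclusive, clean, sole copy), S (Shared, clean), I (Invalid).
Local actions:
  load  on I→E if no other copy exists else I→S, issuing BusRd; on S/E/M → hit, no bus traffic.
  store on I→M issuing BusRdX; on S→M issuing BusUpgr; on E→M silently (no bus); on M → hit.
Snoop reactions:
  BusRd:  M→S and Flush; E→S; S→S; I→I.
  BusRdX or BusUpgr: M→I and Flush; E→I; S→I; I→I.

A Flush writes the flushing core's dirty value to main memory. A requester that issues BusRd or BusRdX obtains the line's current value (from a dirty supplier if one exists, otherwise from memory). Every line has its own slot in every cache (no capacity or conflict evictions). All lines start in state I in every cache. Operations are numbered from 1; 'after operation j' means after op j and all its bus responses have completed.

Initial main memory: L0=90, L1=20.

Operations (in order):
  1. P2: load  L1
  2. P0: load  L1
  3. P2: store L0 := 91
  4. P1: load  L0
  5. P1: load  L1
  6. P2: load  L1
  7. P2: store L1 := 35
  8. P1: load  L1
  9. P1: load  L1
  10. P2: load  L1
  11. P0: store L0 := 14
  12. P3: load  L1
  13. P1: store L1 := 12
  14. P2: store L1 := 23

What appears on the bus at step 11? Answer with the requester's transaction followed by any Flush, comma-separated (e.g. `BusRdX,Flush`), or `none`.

bus = BusRdX

  op1 P2: load  L1 → I/I/E/I on L1; bus BusRd; mem=20
  op2 P0: load  L1 → S/I/S/I on L1; bus BusRd; mem=20
  op3 P2: store L0 := 91 → I/I/M/I on L0; bus BusRdX; mem=90
  op4 P1: load  L0 → I/S/S/I on L0; bus BusRd Flush; mem=91
  op5 P1: load  L1 → S/S/S/I on L1; bus BusRd; mem=20
  op6 P2: load  L1 → S/S/S/I on L1; bus (none); mem=20
  op7 P2: store L1 := 35 → I/I/M/I on L1; bus BusUpgr; mem=20
  op8 P1: load  L1 → I/S/S/I on L1; bus BusRd Flush; mem=35
  op9 P1: load  L1 → I/S/S/I on L1; bus (none); mem=35
  op10 P2: load  L1 → I/S/S/I on L1; bus (none); mem=35
  op11 P0: store L0 := 14 → M/I/I/I on L0; bus BusRdX; mem=91
  op12 P3: load  L1 → I/S/S/S on L1; bus BusRd; mem=35
  op13 P1: store L1 := 12 → I/M/I/I on L1; bus BusUpgr; mem=35
  op14 P2: store L1 := 23 → I/I/M/I on L1; bus BusRdX Flush; mem=12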